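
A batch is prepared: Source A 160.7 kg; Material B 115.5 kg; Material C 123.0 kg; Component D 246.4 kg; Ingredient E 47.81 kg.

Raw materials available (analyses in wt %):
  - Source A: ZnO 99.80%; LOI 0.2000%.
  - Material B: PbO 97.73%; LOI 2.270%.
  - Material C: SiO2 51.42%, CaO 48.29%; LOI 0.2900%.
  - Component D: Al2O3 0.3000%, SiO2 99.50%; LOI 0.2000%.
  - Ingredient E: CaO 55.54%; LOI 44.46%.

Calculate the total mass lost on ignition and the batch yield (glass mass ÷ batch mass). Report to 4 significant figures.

LOI loss = 25.05 kg; glass = 668.4 kg; yield = 96.39%

Intermediates are shown (rounded to four significant figures) on the page; all arithmetic carries exact precision in every operation — each reported figure takes a single rounding; the derived quantities (the totals, the five compositions, glass mass, yield, LOI) are recomputed in exact precision starting from the weights for 668.4 kg of glass as they appear in the problem or answer text.
Each material's LOI contribution:
  Source A: 160.7 × 0.002000 = 0.3214 kg
  Material B: 115.5 × 0.02270 = 2.622 kg
  Material C: 123.0 × 0.002900 = 0.3567 kg
  Component D: 246.4 × 0.002000 = 0.4928 kg
  Ingredient E: 47.81 × 0.4446 = 21.26 kg
Total LOI = 25.05 kg
Glass = batch − LOI = 693.4 − 25.05 = 668.4 kg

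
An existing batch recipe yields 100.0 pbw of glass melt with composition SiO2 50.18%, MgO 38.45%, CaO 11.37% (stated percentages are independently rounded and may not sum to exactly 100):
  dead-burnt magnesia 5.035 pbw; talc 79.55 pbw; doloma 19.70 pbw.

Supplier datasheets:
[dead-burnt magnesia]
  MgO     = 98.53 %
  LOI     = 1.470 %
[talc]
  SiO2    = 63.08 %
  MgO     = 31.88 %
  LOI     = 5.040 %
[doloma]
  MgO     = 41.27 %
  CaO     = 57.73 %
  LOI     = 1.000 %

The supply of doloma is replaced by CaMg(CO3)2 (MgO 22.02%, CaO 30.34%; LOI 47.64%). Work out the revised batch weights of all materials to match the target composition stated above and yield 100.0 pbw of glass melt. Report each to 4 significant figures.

Revised batch per 100.0 pbw glass melt:
  dead-burnt magnesia: 4.910 pbw
  talc: 79.55 pbw
  CaMg(CO3)2: 37.48 pbw
Total batch = 121.9 pbw; LOI loss = 21.94 pbw

All internal work maintains exact precision at all times. Intermediates are shown, rounded to four significant digits, in the working — every reported value is rounded just once — derived quantities, including the totals, the three compositions, LOI, the yield, glass mass, are rebuilt from the batch weights for 100.0 pbw of glass at full float precision, as quoted within problem or answer.
Target masses of each oxide per 100.0 pbw glass melt:
  SiO2: 50.18% × 100.0 = 50.18 pbw
  MgO: 38.45% × 100.0 = 38.45 pbw
  CaO: 11.37% × 100.0 = 11.37 pbw
Mass-balance tally per oxide given the weights on record, relative to the basis at hand (sum by sum, the targets are met inside rounding margins):
  SiO2: 79.55·0.6308 = 50.18 pbw (target 50.18 pbw)
  MgO: 4.910·0.9853 + 79.55·0.3188 + 37.48·0.2202 = 38.45 pbw (target 38.45 pbw)
  CaO: 37.48·0.3034 = 11.37 pbw (target 11.37 pbw)
Mass balance on the glass: whole batch net of LOI = 100.0 pbw (targets for the oxides total 100.0 pbw; the stated basis being 100.0 pbw — deltas are rounding alone).
Batch grand total — Σ batch = 121.9 pbw; ignition loss, Σ(batch × LOI) = 21.94 pbw; glass ÷ batch gives a yield of 82.01%.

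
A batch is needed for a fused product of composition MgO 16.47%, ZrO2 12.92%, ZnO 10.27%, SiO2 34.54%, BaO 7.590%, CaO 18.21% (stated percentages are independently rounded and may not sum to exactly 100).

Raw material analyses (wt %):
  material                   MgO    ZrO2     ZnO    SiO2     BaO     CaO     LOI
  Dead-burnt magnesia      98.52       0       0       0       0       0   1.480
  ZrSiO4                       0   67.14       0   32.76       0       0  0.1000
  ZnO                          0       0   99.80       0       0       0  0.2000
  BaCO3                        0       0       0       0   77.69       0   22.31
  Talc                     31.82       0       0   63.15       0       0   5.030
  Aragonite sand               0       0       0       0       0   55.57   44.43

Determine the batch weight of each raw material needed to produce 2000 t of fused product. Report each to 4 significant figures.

Rounding to four significant figures governs every working value as shown; each numeric step carries full precision from start to finish. Exactly one rounding lands on each reported figure. The derived quantities are re-derived at exact precision (the totals, yield, six oxide percentages, LOI, net glass mass) starting from the weights for 2000 t of glass as written in problem or answer.
The oxide mass targets at 2000 t fused product:
  MgO: 16.47% × 2000 = 329.4 t
  ZrO2: 12.92% × 2000 = 258.4 t
  ZnO: 10.27% × 2000 = 205.4 t
  SiO2: 34.54% × 2000 = 690.8 t
  BaO: 7.590% × 2000 = 151.8 t
  CaO: 18.21% × 2000 = 364.2 t
A balance pass over the oxides, with the batch weights as given, under the basis named above (sum by sum, the targets are met exact up to rounding of places):
  MgO: 45.52·0.9852 + 894.2·0.3182 = 329.4 t (target 329.4 t)
  ZrO2: 384.9·0.6714 = 258.4 t (target 258.4 t)
  ZnO: 205.8·0.9980 = 205.4 t (target 205.4 t)
  SiO2: 384.9·0.3276 + 894.2·0.6315 = 690.8 t (target 690.8 t)
  BaO: 195.4·0.7769 = 151.8 t (target 151.8 t)
  CaO: 655.4·0.5557 = 364.2 t (target 364.2 t)
Mass balance on the glass: batch total minus LOI = 2000 t (targets for the oxides total 2000 t; against the stated basis, 2000 t — a pure rounding effect).
Total batch = Σ batch = 2381 t; LOI loss = Σ batch·LOI = 381.2 t; yield: glass divided by total = 83.99%.

Batch per 2000 t fused product:
  Dead-burnt magnesia: 45.52 t
  ZrSiO4: 384.9 t
  ZnO: 205.8 t
  BaCO3: 195.4 t
  Talc: 894.2 t
  Aragonite sand: 655.4 t
Total batch = 2381 t; LOI loss = 381.2 t; yield = 83.99%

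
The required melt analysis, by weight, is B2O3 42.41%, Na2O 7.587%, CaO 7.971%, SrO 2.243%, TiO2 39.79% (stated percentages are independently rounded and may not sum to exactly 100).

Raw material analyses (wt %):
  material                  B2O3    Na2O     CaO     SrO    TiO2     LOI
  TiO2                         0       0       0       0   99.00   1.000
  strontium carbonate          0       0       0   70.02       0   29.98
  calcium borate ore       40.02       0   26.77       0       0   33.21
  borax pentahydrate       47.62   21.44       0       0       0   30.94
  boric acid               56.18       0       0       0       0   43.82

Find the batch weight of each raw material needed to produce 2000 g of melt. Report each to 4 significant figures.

The whole derivation keeps full float precision from first step to last — the intermediate values are printed, rounded to four significant figures, within the worked lines — a single rounding produces every reported value — the derived quantities are computed from the weighed amounts at 2000 g of glass at full precision (the yield, LOI, net glass mass, the totals, five oxide percentages) exactly as printed in either problem or answer.
Oxide-by-oxide targets in 2000 g melt:
  B2O3: 42.41% × 2000 = 848.2 g
  Na2O: 7.587% × 2000 = 151.7 g
  CaO: 7.971% × 2000 = 159.4 g
  SrO: 2.243% × 2000 = 44.86 g
  TiO2: 39.79% × 2000 = 795.8 g
Per-oxide balance check working from each reported weight, against the basis in use (delivered sums recover each target modulo rounding of the values):
  B2O3: 595.5·0.4002 + 707.7·0.4762 + 485.7·0.5618 = 848.2 g (target 848.2 g)
  Na2O: 707.7·0.2144 = 151.7 g (target 151.7 g)
  CaO: 595.5·0.2677 = 159.4 g (target 159.4 g)
  SrO: 64.07·0.7002 = 44.86 g (target 44.86 g)
  TiO2: 803.8·0.9900 = 795.8 g (target 795.8 g)
Glass mass check: net batch after ignition = 2000 g (summing oxide targets gives 2000 g; with the basis standing at 2000 g — deltas are rounding alone).
Total batch = Σ batch = 2657 g; loss to ignition Σ batch·LOI = 656.8 g; glass ÷ batch gives a yield of 75.28%.

Batch per 2000 g melt:
  TiO2: 803.8 g
  strontium carbonate: 64.07 g
  calcium borate ore: 595.5 g
  borax pentahydrate: 707.7 g
  boric acid: 485.7 g
Total batch = 2657 g; LOI loss = 656.8 g; yield = 75.28%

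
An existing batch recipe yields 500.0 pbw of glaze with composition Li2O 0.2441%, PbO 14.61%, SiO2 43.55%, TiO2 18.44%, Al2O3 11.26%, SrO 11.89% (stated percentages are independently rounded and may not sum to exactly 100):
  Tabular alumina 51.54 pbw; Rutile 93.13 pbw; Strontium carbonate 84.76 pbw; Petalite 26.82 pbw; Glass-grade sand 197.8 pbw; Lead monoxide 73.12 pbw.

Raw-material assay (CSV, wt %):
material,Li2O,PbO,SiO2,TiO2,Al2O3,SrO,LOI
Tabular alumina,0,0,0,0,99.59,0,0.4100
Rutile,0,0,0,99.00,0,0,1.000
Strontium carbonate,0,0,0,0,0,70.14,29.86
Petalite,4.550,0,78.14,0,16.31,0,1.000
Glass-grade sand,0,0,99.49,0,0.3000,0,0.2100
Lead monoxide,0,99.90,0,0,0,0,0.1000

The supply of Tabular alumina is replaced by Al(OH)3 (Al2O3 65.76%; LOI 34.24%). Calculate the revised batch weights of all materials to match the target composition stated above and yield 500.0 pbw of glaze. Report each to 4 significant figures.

Revised batch per 500.0 pbw glaze:
  Al(OH)3: 78.06 pbw
  Rutile: 93.13 pbw
  Strontium carbonate: 84.76 pbw
  Petalite: 26.82 pbw
  Glass-grade sand: 197.8 pbw
  Lead monoxide: 73.12 pbw
Total batch = 553.7 pbw; LOI loss = 53.73 pbw

Intermediates are printed rounded to 4 significant digits; the whole derivation runs at full float precision throughout — each reported number is rounded just once; derived quantities are carried in full precision (six oxide percentages, ignition loss, yield, totals, glass mass) using the weight values on 500.0 pbw of glass, precisely as stated by either problem or answer.
Oxide mass targets, per 500.0 pbw glaze:
  Li2O: 0.2441% × 500.0 = 1.221 pbw
  PbO: 14.61% × 500.0 = 73.05 pbw
  SiO2: 43.55% × 500.0 = 217.8 pbw
  TiO2: 18.44% × 500.0 = 92.20 pbw
  Al2O3: 11.26% × 500.0 = 56.30 pbw
  SrO: 11.89% × 500.0 = 59.45 pbw
Verifying the oxide balance given the weights on record, on the stated basis (sums match the target masses exact up to rounding of places):
  Li2O: 26.82·0.04550 = 1.220 pbw (target 1.221 pbw)
  PbO: 73.12·0.9990 = 73.05 pbw (target 73.05 pbw)
  SiO2: 26.82·0.7814 + 197.8·0.9949 = 217.7 pbw (target 217.8 pbw)
  TiO2: 93.13·0.9900 = 92.20 pbw (target 92.20 pbw)
  Al2O3: 78.06·0.6576 + 26.82·0.1631 + 197.8·0.003000 = 56.30 pbw (target 56.30 pbw)
  SrO: 84.76·0.7014 = 59.45 pbw (target 59.45 pbw)
Glass mass check: Σ batch − LOI loss = 500.0 pbw (oxide target masses add up to 500.0 pbw; versus the stated basis of 500.0 pbw — differing by rounding only).
Adding the batch up: Σ batch = 553.7 pbw; LOI removed, Σ of batch·LOI: 53.73 pbw; yield, glass over the total, = 90.30%.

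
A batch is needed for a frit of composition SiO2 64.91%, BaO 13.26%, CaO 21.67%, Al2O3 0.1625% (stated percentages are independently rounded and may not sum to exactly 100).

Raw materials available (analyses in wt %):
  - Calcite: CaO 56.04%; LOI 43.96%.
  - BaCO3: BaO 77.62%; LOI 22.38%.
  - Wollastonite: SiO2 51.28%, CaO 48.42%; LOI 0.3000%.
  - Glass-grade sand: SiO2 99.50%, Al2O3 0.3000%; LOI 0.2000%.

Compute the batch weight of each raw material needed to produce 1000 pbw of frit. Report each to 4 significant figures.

Exact precision is carried at every stage; mid-chain values are shown with 4-significant-digit rounding between the steps — every reported number is rounded only once — derived quantities are rebuilt at full precision (four oxide percentages, glass mass, LOI, totals, yield) starting from the weights for 1000 pbw of glass, as written in problem or answer.
Oxide-by-oxide targets in 1000 pbw frit:
  SiO2: 64.91% × 1000 = 649.1 pbw
  BaO: 13.26% × 1000 = 132.6 pbw
  CaO: 21.67% × 1000 = 216.7 pbw
  Al2O3: 0.1625% × 1000 = 1.625 pbw
Per-oxide balance check per the reported batch figures, under the basis named above (oxide sums agree with the targets exact up to rounding of places):
  SiO2: 214.8·0.5128 + 541.7·0.9950 = 649.1 pbw (target 649.1 pbw)
  BaO: 170.8·0.7762 = 132.6 pbw (target 132.6 pbw)
  CaO: 201.1·0.5604 + 214.8·0.4842 = 216.7 pbw (target 216.7 pbw)
  Al2O3: 541.7·0.003000 = 1.625 pbw (target 1.625 pbw)
Glass mass check: net batch after ignition = 1000 pbw (the Σ of target masses is 1000 pbw; with the basis standing at 1000 pbw — a pure rounding effect).
Whole-batch sum: Σ batch = 1128 pbw; ignition loss, Σ(batch × LOI) = 128.4 pbw; glass ÷ batch gives a yield of 88.62%.

Batch per 1000 pbw frit:
  Calcite: 201.1 pbw
  BaCO3: 170.8 pbw
  Wollastonite: 214.8 pbw
  Glass-grade sand: 541.7 pbw
Total batch = 1128 pbw; LOI loss = 128.4 pbw; yield = 88.62%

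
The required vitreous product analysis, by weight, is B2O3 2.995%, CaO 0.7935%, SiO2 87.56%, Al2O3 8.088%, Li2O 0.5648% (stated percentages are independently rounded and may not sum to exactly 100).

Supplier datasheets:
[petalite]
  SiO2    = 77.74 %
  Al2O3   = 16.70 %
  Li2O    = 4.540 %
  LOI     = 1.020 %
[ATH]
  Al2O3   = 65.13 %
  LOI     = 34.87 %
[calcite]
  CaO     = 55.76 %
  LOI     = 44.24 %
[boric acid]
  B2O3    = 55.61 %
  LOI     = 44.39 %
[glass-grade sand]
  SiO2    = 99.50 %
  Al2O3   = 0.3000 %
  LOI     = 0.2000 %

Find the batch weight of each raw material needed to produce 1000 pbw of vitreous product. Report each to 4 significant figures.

Intermediates are displayed rounded off to 4 significant digits as written; each numeric step maintains exact precision in all steps. Each reported result carries a single rounding. Derived quantities are re-derived in full precision (the yield, ignition loss, totals, net glass mass, five oxide percentages) from the batch weights at 1000 pbw of glass, as quoted within the question or the answer.
Oxide mass targets, per 1000 pbw vitreous product:
  B2O3: 2.995% × 1000 = 29.95 pbw
  CaO: 0.7935% × 1000 = 7.935 pbw
  SiO2: 87.56% × 1000 = 875.6 pbw
  Al2O3: 8.088% × 1000 = 80.88 pbw
  Li2O: 0.5648% × 1000 = 5.648 pbw
Sums-versus-targets review from the weights as reported, per the basis as stated (every target is met by its sum inside rounding margins):
  B2O3: 53.86·0.5561 = 29.95 pbw (target 29.95 pbw)
  CaO: 14.23·0.5576 = 7.935 pbw (target 7.935 pbw)
  SiO2: 124.4·0.7774 + 782.8·0.9950 = 875.6 pbw (target 875.6 pbw)
  Al2O3: 124.4·0.1670 + 88.68·0.6513 + 782.8·0.003000 = 80.88 pbw (target 80.88 pbw)
  Li2O: 124.4·0.04540 = 5.648 pbw (target 5.648 pbw)
Glass-mass bookkeeping: the batch minus its LOI: 1000 pbw (oxide target masses add up to 1000 pbw; stated basis 1000 pbw — gaps are rounding artifacts).
Whole-batch sum: Σ batch = 1064 pbw; the LOI term Σ batch·LOI equals 63.96 pbw; glass ÷ batch gives a yield of 93.99%.

Batch per 1000 pbw vitreous product:
  petalite: 124.4 pbw
  ATH: 88.68 pbw
  calcite: 14.23 pbw
  boric acid: 53.86 pbw
  glass-grade sand: 782.8 pbw
Total batch = 1064 pbw; LOI loss = 63.96 pbw; yield = 93.99%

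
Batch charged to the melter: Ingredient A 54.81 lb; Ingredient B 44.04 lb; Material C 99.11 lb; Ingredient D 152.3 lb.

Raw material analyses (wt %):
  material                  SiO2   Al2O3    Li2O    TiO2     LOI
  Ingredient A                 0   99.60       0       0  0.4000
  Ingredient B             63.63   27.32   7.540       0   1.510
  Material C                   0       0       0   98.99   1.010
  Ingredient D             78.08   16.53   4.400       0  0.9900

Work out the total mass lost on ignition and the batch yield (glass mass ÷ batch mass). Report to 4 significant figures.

Values along the way are printed (rounded to four significant figures) in the working — the working math runs at exact precision through the solve; every reported result takes a single rounding — all derived quantities (four oxide percentages, LOI, net glass mass, totals, the yield) are carried starting from the weights on 346.9 lb of glass in full float precision, as given in problem or answer.
Material-by-material LOI:
  Ingredient A: 54.81 × 0.004000 = 0.2192 lb
  Ingredient B: 44.04 × 0.01510 = 0.6650 lb
  Material C: 99.11 × 0.01010 = 1.001 lb
  Ingredient D: 152.3 × 0.009900 = 1.508 lb
Total LOI = 3.393 lb
Glass = batch − LOI = 350.3 − 3.393 = 346.9 lb

LOI loss = 3.393 lb; glass = 346.9 lb; yield = 99.03%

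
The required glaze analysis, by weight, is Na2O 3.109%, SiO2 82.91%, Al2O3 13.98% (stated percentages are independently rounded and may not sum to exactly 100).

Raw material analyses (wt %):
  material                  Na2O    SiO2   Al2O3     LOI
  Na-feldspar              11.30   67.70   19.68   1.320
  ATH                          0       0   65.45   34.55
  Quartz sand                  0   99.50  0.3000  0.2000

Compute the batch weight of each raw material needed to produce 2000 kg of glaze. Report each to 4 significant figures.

Intermediates are displayed (rounded to four significant figures) at each printed step — the whole derivation keeps exact precision from first step to last. Each reported number carries a single rounding; the derived quantities, including the totals, the three compositions, LOI, glass mass, the yield, are re-derived using the weight values on 2000 kg of glass at exact precision exactly as shown in question or answer.
Oxide mass targets, per 2000 kg glaze:
  Na2O: 3.109% × 2000 = 62.18 kg
  SiO2: 82.91% × 2000 = 1658 kg
  Al2O3: 13.98% × 2000 = 279.6 kg
Mass-balance tally per oxide on the weights just shown, against the basis in use (oxide sums agree with the targets given rounding of the digits):
  Na2O: 550.3·0.1130 = 62.18 kg (target 62.18 kg)
  SiO2: 550.3·0.6770 + 1292·0.9950 = 1658 kg (target 1658 kg)
  Al2O3: 550.3·0.1968 + 255.8·0.6545 + 1292·0.003000 = 279.6 kg (target 279.6 kg)
Glass mass check: total charge less LOI = 2000 kg (summing oxide targets gives 2000 kg; the stated basis being 2000 kg — any gap is answer rounding).
Summing the batch: Σ batch = 2098 kg; loss to ignition Σ batch·LOI = 98.23 kg; glass ÷ batch gives a yield of 95.32%.

Batch per 2000 kg glaze:
  Na-feldspar: 550.3 kg
  ATH: 255.8 kg
  Quartz sand: 1292 kg
Total batch = 2098 kg; LOI loss = 98.23 kg; yield = 95.32%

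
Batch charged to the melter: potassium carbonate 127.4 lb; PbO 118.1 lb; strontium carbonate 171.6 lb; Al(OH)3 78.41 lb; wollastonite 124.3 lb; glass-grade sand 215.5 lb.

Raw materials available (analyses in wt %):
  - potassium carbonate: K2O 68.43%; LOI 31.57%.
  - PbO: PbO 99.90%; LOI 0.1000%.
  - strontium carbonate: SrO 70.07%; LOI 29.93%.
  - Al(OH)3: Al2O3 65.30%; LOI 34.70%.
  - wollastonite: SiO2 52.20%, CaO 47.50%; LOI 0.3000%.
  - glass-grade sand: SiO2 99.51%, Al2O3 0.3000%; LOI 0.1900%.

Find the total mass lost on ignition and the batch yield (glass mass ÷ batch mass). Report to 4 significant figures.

Full float precision is maintained throughout; intermediates are shown (rounded to 4 significant digits) across the worked steps — a single rounding produces each reported number; the derived quantities are carried at full float precision (glass mass, the six compositions, the yield, totals, ignition loss) using the weight values per 715.6 lb of glass precisely as stated by the question or the answer.
Per-material ignition loss:
  potassium carbonate: 127.4 × 0.3157 = 40.22 lb
  PbO: 118.1 × 0.001000 = 0.1181 lb
  strontium carbonate: 171.6 × 0.2993 = 51.36 lb
  Al(OH)3: 78.41 × 0.3470 = 27.21 lb
  wollastonite: 124.3 × 0.003000 = 0.3729 lb
  glass-grade sand: 215.5 × 0.001900 = 0.4094 lb
Total LOI = 119.7 lb
Glass = batch − LOI = 835.3 − 119.7 = 715.6 lb

LOI loss = 119.7 lb; glass = 715.6 lb; yield = 85.67%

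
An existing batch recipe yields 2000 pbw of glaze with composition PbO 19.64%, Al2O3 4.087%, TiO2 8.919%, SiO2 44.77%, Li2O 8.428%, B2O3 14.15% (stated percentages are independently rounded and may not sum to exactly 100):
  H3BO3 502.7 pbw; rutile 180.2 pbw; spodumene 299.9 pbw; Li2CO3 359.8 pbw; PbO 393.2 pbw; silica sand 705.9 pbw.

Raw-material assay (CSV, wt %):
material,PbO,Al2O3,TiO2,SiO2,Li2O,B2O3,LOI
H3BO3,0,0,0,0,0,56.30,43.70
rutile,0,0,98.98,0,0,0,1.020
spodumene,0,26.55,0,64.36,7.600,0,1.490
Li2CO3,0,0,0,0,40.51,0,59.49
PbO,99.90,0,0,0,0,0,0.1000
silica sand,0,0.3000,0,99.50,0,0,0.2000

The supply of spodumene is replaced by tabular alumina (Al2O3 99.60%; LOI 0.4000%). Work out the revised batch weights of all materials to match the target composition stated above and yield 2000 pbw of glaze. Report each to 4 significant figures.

In-progress results are shown, rounded to four significant digits, in the working. All internal work runs at exact precision from first step to last. Each reported number carries a single rounding — derived quantities (net glass mass, ignition loss, six oxide percentages, the totals, yield) are rebuilt in exact precision using the weight values for 2000 pbw of glass, exactly as printed in the problem or the answer.
Target oxide masses per 2000 pbw glaze:
  PbO: 19.64% × 2000 = 392.8 pbw
  Al2O3: 4.087% × 2000 = 81.74 pbw
  TiO2: 8.919% × 2000 = 178.4 pbw
  SiO2: 44.77% × 2000 = 895.4 pbw
  Li2O: 8.428% × 2000 = 168.6 pbw
  B2O3: 14.15% × 2000 = 283.0 pbw
Balance tally, oxide-wise, per the reported batch figures, at the basis given (sum by sum, the targets are met exact up to rounding of places):
  PbO: 393.2·0.9990 = 392.8 pbw (target 392.8 pbw)
  Al2O3: 79.36·0.9960 + 899.9·0.003000 = 81.74 pbw (target 81.74 pbw)
  TiO2: 180.2·0.9898 = 178.4 pbw (target 178.4 pbw)
  SiO2: 899.9·0.9950 = 895.4 pbw (target 895.4 pbw)
  Li2O: 416.1·0.4051 = 168.6 pbw (target 168.6 pbw)
  B2O3: 502.7·0.5630 = 283.0 pbw (target 283.0 pbw)
Glass-mass closure: the batch minus its LOI: 2000 pbw (targets for the oxides total 2000 pbw; stated basis 2000 pbw — deltas are rounding alone).
Adding the batch up: Σ batch = 2471 pbw; Σ batch·LOI gives LOI loss = 471.6 pbw; as yield: glass ÷ batch → 80.92%.

Revised batch per 2000 pbw glaze:
  H3BO3: 502.7 pbw
  rutile: 180.2 pbw
  tabular alumina: 79.36 pbw
  Li2CO3: 416.1 pbw
  PbO: 393.2 pbw
  silica sand: 899.9 pbw
Total batch = 2471 pbw; LOI loss = 471.6 pbw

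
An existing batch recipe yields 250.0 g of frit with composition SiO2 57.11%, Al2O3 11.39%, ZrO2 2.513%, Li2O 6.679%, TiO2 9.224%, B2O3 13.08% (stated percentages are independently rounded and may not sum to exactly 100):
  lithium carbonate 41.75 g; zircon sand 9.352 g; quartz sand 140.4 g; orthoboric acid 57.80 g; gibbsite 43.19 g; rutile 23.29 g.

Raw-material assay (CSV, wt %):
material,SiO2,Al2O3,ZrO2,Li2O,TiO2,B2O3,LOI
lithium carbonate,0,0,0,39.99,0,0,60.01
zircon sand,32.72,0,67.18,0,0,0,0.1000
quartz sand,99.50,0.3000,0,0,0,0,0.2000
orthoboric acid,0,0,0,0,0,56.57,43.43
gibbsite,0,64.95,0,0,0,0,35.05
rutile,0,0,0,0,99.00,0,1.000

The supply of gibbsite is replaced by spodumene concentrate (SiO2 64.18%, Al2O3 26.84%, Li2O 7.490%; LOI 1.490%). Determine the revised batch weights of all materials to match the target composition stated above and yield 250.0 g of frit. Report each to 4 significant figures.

Mid-chain values are printed rounded off to 4 significant digits in the printout — every computation maintains full precision through every step; exactly one rounding goes into every reported value — the derived quantities (net glass mass, ignition loss, the six compositions, the yield, the totals) are carried from the weighed amounts for 250.0 g of glass at full float precision as quoted within problem or answer.
Per-oxide target masses for 250.0 g frit:
  SiO2: 57.11% × 250.0 = 142.8 g
  Al2O3: 11.39% × 250.0 = 28.48 g
  ZrO2: 2.513% × 250.0 = 6.282 g
  Li2O: 6.679% × 250.0 = 16.70 g
  TiO2: 9.224% × 250.0 = 23.06 g
  B2O3: 13.08% × 250.0 = 32.70 g
Oxide-by-oxide audit using the reported weights, under the basis named above (oxide sums agree with the targets once rounding is allowed for):
  SiO2: 9.352·0.3272 + 72.51·0.9950 + 105.3·0.6418 = 142.8 g (target 142.8 g)
  Al2O3: 72.51·0.003000 + 105.3·0.2684 = 28.48 g (target 28.48 g)
  ZrO2: 9.352·0.6718 = 6.283 g (target 6.282 g)
  Li2O: 22.04·0.3999 + 105.3·0.07490 = 16.70 g (target 16.70 g)
  TiO2: 23.29·0.9900 = 23.06 g (target 23.06 g)
  B2O3: 57.80·0.5657 = 32.70 g (target 32.70 g)
Consistency of the glass mass: batch Σ − ignition loss = 250.0 g (per-oxide target masses sum to 250.0 g; the stated basis being 250.0 g — gaps are rounding artifacts).
Whole-batch sum: Σ batch = 290.3 g; ignition loss, Σ(batch × LOI) = 40.28 g; the yield ratio, glass ÷ batch: 86.12%.

Revised batch per 250.0 g frit:
  lithium carbonate: 22.04 g
  zircon sand: 9.352 g
  quartz sand: 72.51 g
  orthoboric acid: 57.80 g
  spodumene concentrate: 105.3 g
  rutile: 23.29 g
Total batch = 290.3 g; LOI loss = 40.28 g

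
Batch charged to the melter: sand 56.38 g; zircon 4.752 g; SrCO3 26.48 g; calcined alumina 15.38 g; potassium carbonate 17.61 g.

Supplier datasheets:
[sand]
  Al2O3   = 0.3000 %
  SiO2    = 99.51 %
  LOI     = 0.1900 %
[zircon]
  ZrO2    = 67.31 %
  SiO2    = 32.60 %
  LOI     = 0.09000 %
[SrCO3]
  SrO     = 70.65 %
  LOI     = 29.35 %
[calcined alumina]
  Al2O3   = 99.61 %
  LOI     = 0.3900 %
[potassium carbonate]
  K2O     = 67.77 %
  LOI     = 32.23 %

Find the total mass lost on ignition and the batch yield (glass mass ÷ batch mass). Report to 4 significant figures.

The whole derivation holds exact precision at all times. Intermediates appear (rounded to 4 significant digits) between the steps. Exactly one rounding goes into every reported value; the derived quantities are computed at exact precision (the five compositions, net glass mass, ignition loss, the totals, the yield) from the batch weights on 107.0 g of glass as set out in the problem or the answer.
Material-by-material LOI:
  sand: 56.38 × 0.001900 = 0.1071 g
  zircon: 4.752 × 9.000e-04 = 0.004277 g
  SrCO3: 26.48 × 0.2935 = 7.772 g
  calcined alumina: 15.38 × 0.003900 = 0.05998 g
  potassium carbonate: 17.61 × 0.3223 = 5.676 g
Total LOI = 13.62 g
Glass = batch − LOI = 120.6 − 13.62 = 107.0 g

LOI loss = 13.62 g; glass = 107.0 g; yield = 88.71%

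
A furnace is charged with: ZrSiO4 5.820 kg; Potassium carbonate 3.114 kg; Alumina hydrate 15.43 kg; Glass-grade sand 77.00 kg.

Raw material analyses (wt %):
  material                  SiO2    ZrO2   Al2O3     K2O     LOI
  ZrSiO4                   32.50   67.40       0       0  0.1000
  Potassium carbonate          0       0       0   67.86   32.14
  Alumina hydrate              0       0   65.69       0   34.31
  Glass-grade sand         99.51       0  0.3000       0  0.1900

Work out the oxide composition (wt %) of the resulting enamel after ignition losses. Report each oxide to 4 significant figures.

Working values are displayed, rounded to four significant figures, between the steps — each numeric step keeps full precision in all steps. Every reported result carries a single rounding — the derived quantities (net glass mass, totals, ignition loss, the yield, the four compositions) are carried at exact precision from the batch weights at 94.92 kg of glass, precisely as stated by either problem or answer.
Mass of each oxide from the mix:
  SiO2: 5.820·0.3250 + 77.00·0.9951 = 78.51 kg
  ZrO2: 5.820·0.6740 = 3.923 kg
  Al2O3: 15.43·0.6569 + 77.00·0.003000 = 10.37 kg
  K2O: 3.114·0.6786 = 2.113 kg
LOI: 5.820·0.001000 + 3.114·0.3214 + 15.43·0.3431 + 77.00·0.001900 = 6.447 kg
Glass mass = batch − LOI = 101.4 − 6.447 = 94.92 kg (= Σ oxide masses)
percent share: oxide ÷ glass, ×100

Glass mass = 94.92 kg (batch 101.4 − LOI 6.447).
Composition: SiO2 82.72%, ZrO2 4.133%, Al2O3 10.92%, K2O 2.226%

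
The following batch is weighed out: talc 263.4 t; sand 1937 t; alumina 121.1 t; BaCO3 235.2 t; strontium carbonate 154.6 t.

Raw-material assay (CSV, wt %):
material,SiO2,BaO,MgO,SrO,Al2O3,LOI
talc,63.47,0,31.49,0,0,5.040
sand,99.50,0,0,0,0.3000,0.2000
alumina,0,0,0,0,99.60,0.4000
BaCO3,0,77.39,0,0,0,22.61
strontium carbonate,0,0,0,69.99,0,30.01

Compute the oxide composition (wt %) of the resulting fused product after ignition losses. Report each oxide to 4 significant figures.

In-progress results are printed with 4-significant-digit rounding on the page — the whole derivation holds full float precision end to end; each reported result undergoes a single rounding; the derived quantities (LOI, the yield, net glass mass, totals, five oxide percentages) are re-derived starting from the weights on 2594 t of glass at full float precision as set out in problem or answer.
Oxide-by-oxide delivered mass:
  SiO2: 263.4·0.6347 + 1937·0.9950 = 2094 t
  BaO: 235.2·0.7739 = 182.0 t
  MgO: 263.4·0.3149 = 82.94 t
  SrO: 154.6·0.6999 = 108.2 t
  Al2O3: 1937·0.003000 + 121.1·0.9960 = 126.4 t
LOI: 263.4·0.05040 + 1937·0.002000 + 121.1·0.004000 + 235.2·0.2261 + 154.6·0.3001 = 117.2 t
batch − LOI leaves glass = 2711 − 117.2 = 2594 t (matching Σ of the oxides)
wt % = oxide mass / glass mass × 100

Glass mass = 2594 t (batch 2711 − LOI 117.2).
Composition: SiO2 80.74%, BaO 7.017%, MgO 3.197%, SrO 4.171%, Al2O3 4.874%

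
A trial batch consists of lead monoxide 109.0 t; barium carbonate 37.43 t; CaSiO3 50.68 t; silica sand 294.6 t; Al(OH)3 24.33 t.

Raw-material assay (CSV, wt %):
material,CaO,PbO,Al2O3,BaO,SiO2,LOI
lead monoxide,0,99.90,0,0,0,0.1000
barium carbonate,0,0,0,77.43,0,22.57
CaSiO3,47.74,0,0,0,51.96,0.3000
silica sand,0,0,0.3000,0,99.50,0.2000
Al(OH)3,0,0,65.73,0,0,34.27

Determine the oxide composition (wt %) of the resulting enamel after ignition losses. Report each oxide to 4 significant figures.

Glass mass = 498.4 t (batch 516.0 − LOI 17.64).
Composition: CaO 4.854%, PbO 21.85%, Al2O3 3.386%, BaO 5.815%, SiO2 64.10%

All arithmetic carries full float precision at all times — rounding to 4 significant figures applies to each mid-chain value as printed; each reported figure is rounded a single time. Derived quantities are recomputed using the weight values on 498.4 t of glass in full precision (yield, totals, net glass mass, five oxide percentages, ignition loss) as quoted within the problem or answer text.
What the batch supplies per oxide:
  CaO: 50.68·0.4774 = 24.19 t
  PbO: 109.0·0.9990 = 108.9 t
  Al2O3: 294.6·0.003000 + 24.33·0.6573 = 16.88 t
  BaO: 37.43·0.7743 = 28.98 t
  SiO2: 50.68·0.5196 + 294.6·0.9950 = 319.5 t
LOI: 109.0·0.001000 + 37.43·0.2257 + 50.68·0.003000 + 294.6·0.002000 + 24.33·0.3427 = 17.64 t
The glass mass, total less LOI, = 516.0 − 17.64 = 498.4 t (the oxide masses sum to this)
percent by weight: oxide/glass ×100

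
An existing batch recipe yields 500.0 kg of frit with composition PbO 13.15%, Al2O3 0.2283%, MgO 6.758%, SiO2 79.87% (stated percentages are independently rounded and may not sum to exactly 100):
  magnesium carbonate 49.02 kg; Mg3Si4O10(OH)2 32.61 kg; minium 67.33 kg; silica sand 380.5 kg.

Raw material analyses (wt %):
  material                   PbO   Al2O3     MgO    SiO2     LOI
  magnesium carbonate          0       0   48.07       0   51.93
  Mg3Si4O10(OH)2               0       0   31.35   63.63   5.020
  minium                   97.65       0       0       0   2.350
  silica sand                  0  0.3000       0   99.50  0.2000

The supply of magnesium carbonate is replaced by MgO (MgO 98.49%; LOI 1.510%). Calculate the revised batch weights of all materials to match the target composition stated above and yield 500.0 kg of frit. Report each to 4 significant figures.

Revised batch per 500.0 kg frit:
  MgO: 23.93 kg
  Mg3Si4O10(OH)2: 32.61 kg
  minium: 67.33 kg
  silica sand: 380.5 kg
Total batch = 504.4 kg; LOI loss = 4.342 kg

In-progress results are displayed, with 4-significant-digit rounding, alongside each step — full precision is held from start to finish — each reported number undergoes a single rounding. The derived quantities (totals, the yield, glass mass, LOI, the four compositions) are carried from the weighed amounts for 500.0 kg of glass in full precision as they appear in the question or the answer.
The oxide mass targets at 500.0 kg frit:
  PbO: 13.15% × 500.0 = 65.75 kg
  Al2O3: 0.2283% × 500.0 = 1.142 kg
  MgO: 6.758% × 500.0 = 33.79 kg
  SiO2: 79.87% × 500.0 = 399.4 kg
A balance pass over the oxides, given the weights on record, per the basis as stated (target by target, the sums agree inside rounding margins):
  PbO: 67.33·0.9765 = 65.75 kg (target 65.75 kg)
  Al2O3: 380.5·0.003000 = 1.141 kg (target 1.142 kg)
  MgO: 23.93·0.9849 + 32.61·0.3135 = 33.79 kg (target 33.79 kg)
  SiO2: 32.61·0.6363 + 380.5·0.9950 = 399.3 kg (target 399.4 kg)
Auditing the glass mass value: Σ batch − LOI loss = 500.0 kg (per-oxide target masses sum to 500.0 kg; versus the stated basis of 500.0 kg — rounding explains the deltas).
Batch total: Σ batch = 504.4 kg; the LOI term Σ batch·LOI equals 4.342 kg; yield: glass divided by total = 99.14%.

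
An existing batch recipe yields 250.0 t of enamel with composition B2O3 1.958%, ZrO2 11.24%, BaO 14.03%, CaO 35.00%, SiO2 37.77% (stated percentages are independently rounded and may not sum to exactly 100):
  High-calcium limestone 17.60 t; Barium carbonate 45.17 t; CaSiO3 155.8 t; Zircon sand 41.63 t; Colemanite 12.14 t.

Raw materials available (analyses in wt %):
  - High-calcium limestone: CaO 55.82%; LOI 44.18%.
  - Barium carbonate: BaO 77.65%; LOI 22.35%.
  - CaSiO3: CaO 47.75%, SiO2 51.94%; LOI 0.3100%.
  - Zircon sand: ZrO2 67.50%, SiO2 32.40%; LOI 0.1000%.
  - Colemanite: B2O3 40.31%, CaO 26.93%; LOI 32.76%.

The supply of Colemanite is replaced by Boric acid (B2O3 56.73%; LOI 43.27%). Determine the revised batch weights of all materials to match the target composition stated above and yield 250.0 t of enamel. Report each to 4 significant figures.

Revised batch per 250.0 t enamel:
  High-calcium limestone: 23.45 t
  Barium carbonate: 45.17 t
  CaSiO3: 155.8 t
  Zircon sand: 41.63 t
  Boric acid: 8.629 t
Total batch = 274.7 t; LOI loss = 24.71 t

Exact precision is held all the way through — values along the way appear with 4-significant-figure rounding at each printed step; each reported result is rounded a single time — all derived quantities (the totals, net glass mass, the five compositions, ignition loss, the yield) are carried in full float precision from the weighed amounts for 250.0 t of glass exactly as printed in the problem or answer text.
Per-oxide target masses for 250.0 t enamel:
  B2O3: 1.958% × 250.0 = 4.895 t
  ZrO2: 11.24% × 250.0 = 28.10 t
  BaO: 14.03% × 250.0 = 35.08 t
  CaO: 35.00% × 250.0 = 87.50 t
  SiO2: 37.77% × 250.0 = 94.42 t
Oxide-by-oxide audit using the reported weights, on the stated basis (every target is met by its sum given rounding of the digits):
  B2O3: 8.629·0.5673 = 4.895 t (target 4.895 t)
  ZrO2: 41.63·0.6750 = 28.10 t (target 28.10 t)
  BaO: 45.17·0.7765 = 35.07 t (target 35.08 t)
  CaO: 23.45·0.5582 + 155.8·0.4775 = 87.48 t (target 87.50 t)
  SiO2: 155.8·0.5194 + 41.63·0.3240 = 94.41 t (target 94.42 t)
Glass mass check: whole batch net of LOI = 250.0 t (the Σ of target masses is 250.0 t; basis as stated: 250.0 t — gaps are rounding artifacts).
Batch total: Σ batch = 274.7 t; loss to ignition Σ batch·LOI = 24.71 t; glass ÷ batch gives a yield of 91.00%.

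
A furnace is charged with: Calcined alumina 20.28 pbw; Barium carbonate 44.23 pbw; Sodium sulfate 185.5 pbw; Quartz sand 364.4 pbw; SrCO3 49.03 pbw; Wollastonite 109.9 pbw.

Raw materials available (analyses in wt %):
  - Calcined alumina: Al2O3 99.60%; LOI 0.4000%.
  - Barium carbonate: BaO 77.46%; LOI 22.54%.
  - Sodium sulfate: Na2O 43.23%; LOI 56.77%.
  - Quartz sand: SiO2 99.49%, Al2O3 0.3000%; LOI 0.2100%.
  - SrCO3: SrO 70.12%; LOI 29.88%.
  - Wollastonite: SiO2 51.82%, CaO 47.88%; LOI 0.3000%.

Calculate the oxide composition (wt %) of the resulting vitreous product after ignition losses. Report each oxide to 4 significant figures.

The intermediate values are printed rounded off to 4 significant figures on the page — the whole derivation maintains full precision end to end; exactly one rounding is applied to every reported figure — all derived quantities (the totals, the yield, six oxide percentages, LOI, glass mass) are computed starting from the weights at 642.2 pbw of glass at exact precision, exactly as shown in the question or the answer.
Per-oxide mass from batch:
  SiO2: 364.4·0.9949 + 109.9·0.5182 = 419.5 pbw
  CaO: 109.9·0.4788 = 52.62 pbw
  SrO: 49.03·0.7012 = 34.38 pbw
  Al2O3: 20.28·0.9960 + 364.4·0.003000 = 21.29 pbw
  BaO: 44.23·0.7746 = 34.26 pbw
  Na2O: 185.5·0.4323 = 80.19 pbw
LOI: 20.28·0.004000 + 44.23·0.2254 + 185.5·0.5677 + 364.4·0.002100 + 49.03·0.2988 + 109.9·0.003000 = 131.1 pbw
Glass = total batch minus LOI = 773.3 − 131.1 = 642.2 pbw (the oxide masses sum to this)
percent share: oxide ÷ glass, ×100

Glass mass = 642.2 pbw (batch 773.3 − LOI 131.1).
Composition: SiO2 65.32%, CaO 8.193%, SrO 5.353%, Al2O3 3.315%, BaO 5.335%, Na2O 12.49%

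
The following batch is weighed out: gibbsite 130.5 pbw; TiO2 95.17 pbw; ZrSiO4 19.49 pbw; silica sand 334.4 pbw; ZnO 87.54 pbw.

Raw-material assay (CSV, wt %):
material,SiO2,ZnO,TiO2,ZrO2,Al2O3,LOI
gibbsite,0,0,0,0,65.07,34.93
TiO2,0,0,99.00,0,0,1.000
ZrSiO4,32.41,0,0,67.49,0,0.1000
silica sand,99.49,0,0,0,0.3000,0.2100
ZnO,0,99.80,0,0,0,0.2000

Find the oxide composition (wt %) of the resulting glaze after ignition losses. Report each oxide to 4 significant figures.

Intermediates are printed rounded to 4 significant figures — the whole derivation maintains exact precision through every step. Exactly one rounding goes into every reported figure; the derived quantities, which include net glass mass, ignition loss, yield, totals, the five compositions, are carried in full precision, as written in the problem or answer text, using the weight values per 619.7 pbw of glass.
Delivered oxide masses:
  SiO2: 19.49·0.3241 + 334.4·0.9949 = 339.0 pbw
  ZnO: 87.54·0.9980 = 87.36 pbw
  TiO2: 95.17·0.9900 = 94.22 pbw
  ZrO2: 19.49·0.6749 = 13.15 pbw
  Al2O3: 130.5·0.6507 + 334.4·0.003000 = 85.92 pbw
LOI: 130.5·0.3493 + 95.17·0.01000 + 19.49·0.001000 + 334.4·0.002100 + 87.54·0.002000 = 47.43 pbw
Net of LOI, the glass mass = 667.1 − 47.43 = 619.7 pbw (= the summed oxide contributions)
percent share: oxide ÷ glass, ×100

Glass mass = 619.7 pbw (batch 667.1 − LOI 47.43).
Composition: SiO2 54.71%, ZnO 14.10%, TiO2 15.20%, ZrO2 2.123%, Al2O3 13.87%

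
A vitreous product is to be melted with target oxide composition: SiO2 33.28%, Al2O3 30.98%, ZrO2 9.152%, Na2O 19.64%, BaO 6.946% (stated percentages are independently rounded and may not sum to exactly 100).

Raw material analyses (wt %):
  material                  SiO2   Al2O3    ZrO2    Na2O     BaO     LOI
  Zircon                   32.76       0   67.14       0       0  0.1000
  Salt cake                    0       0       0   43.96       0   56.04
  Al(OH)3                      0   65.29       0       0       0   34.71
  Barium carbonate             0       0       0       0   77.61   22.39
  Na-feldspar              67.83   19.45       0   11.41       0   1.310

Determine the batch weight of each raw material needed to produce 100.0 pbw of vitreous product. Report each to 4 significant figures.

Batch per 100.0 pbw vitreous product:
  Zircon: 13.63 pbw
  Salt cake: 33.65 pbw
  Al(OH)3: 34.79 pbw
  Barium carbonate: 8.950 pbw
  Na-feldspar: 42.48 pbw
Total batch = 133.5 pbw; LOI loss = 33.51 pbw; yield = 74.90%

Mid-chain values are shown (rounded to four significant digits) across the worked steps — all arithmetic keeps exact precision from first step to last — exactly one rounding lands on each reported figure. The derived quantities are carried from the batch weights per 100.0 pbw of glass at full float precision (totals, the five compositions, net glass mass, LOI, yield), as given in either problem or answer.
Oxide mass targets, per 100.0 pbw vitreous product:
  SiO2: 33.28% × 100.0 = 33.28 pbw
  Al2O3: 30.98% × 100.0 = 30.98 pbw
  ZrO2: 9.152% × 100.0 = 9.152 pbw
  Na2O: 19.64% × 100.0 = 19.64 pbw
  BaO: 6.946% × 100.0 = 6.946 pbw
Verifying the oxide balance on the weights just shown, at the basis given (every target is met by its sum inside rounding margins):
  SiO2: 13.63·0.3276 + 42.48·0.6783 = 33.28 pbw (target 33.28 pbw)
  Al2O3: 34.79·0.6529 + 42.48·0.1945 = 30.98 pbw (target 30.98 pbw)
  ZrO2: 13.63·0.6714 = 9.151 pbw (target 9.152 pbw)
  Na2O: 33.65·0.4396 + 42.48·0.1141 = 19.64 pbw (target 19.64 pbw)
  BaO: 8.950·0.7761 = 6.946 pbw (target 6.946 pbw)
Auditing the glass mass value: the batch minus its LOI: 99.99 pbw (the targets, summed, come to 100.0 pbw; with the basis standing at 100.0 pbw — gaps are rounding artifacts).
Total batch = Σ batch = 133.5 pbw; loss to ignition Σ batch·LOI = 33.51 pbw; yield, glass over the total, = 74.90%.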